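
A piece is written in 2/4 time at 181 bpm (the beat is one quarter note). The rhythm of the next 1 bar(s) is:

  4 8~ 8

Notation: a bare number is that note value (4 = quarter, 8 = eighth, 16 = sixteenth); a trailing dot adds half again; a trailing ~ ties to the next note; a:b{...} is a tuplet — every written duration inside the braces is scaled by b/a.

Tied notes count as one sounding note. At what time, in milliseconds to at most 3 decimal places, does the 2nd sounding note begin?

1. 0.0ms @ 0 + 331.492ms (1)
2. 331.492ms @ 1 + 331.492ms (1)

note 2 onset = 1b = 331.492ms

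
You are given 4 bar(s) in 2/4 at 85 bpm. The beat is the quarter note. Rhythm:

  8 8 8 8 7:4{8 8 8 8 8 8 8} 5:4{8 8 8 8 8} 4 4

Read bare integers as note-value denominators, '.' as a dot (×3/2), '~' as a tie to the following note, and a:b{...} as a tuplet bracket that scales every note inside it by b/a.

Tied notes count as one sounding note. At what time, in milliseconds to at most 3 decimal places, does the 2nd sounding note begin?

1. 0.0ms @ 0 + 352.941ms (1/2)
2. 352.941ms @ 1/2 + 352.941ms (1/2)
3. 705.882ms @ 1 + 352.941ms (1/2)
4. 1058.824ms @ 3/2 + 352.941ms (1/2)
5. 1411.765ms @ 2 + 201.681ms (2/7)
6. 1613.445ms @ 16/7 + 201.681ms (2/7)
7. 1815.126ms @ 18/7 + 201.681ms (2/7)
8. 2016.807ms @ 20/7 + 201.681ms (2/7)
9. 2218.487ms @ 22/7 + 201.681ms (2/7)
10. 2420.168ms @ 24/7 + 201.681ms (2/7)
11. 2621.849ms @ 26/7 + 201.681ms (2/7)
12. 2823.529ms @ 4 + 282.353ms (2/5)
13. 3105.882ms @ 22/5 + 282.353ms (2/5)
14. 3388.235ms @ 24/5 + 282.353ms (2/5)
15. 3670.588ms @ 26/5 + 282.353ms (2/5)
16. 3952.941ms @ 28/5 + 282.353ms (2/5)
17. 4235.294ms @ 6 + 705.882ms (1)
18. 4941.176ms @ 7 + 705.882ms (1)

note 2 onset = 1/2b = 352.941ms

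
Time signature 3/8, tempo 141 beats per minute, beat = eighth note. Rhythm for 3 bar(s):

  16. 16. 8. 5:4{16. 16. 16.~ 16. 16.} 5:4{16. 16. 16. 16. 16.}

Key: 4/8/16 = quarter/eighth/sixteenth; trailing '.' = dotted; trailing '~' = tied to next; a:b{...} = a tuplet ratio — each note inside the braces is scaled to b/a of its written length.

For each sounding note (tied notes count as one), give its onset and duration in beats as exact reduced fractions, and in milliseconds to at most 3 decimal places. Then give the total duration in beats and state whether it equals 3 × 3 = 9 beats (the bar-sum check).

1) 0.0ms=0b +319.149ms=3/4b
2) 319.149ms=3/4b +319.149ms=3/4b
3) 638.298ms=3/2b +638.298ms=3/2b
4) 1276.596ms=3b +255.319ms=3/5b
5) 1531.915ms=18/5b +255.319ms=3/5b
6) 1787.234ms=21/5b +510.638ms=6/5b
7) 2297.872ms=27/5b +255.319ms=3/5b
8) 2553.191ms=6b +255.319ms=3/5b
9) 2808.511ms=33/5b +255.319ms=3/5b
10) 3063.83ms=36/5b +255.319ms=3/5b
11) 3319.149ms=39/5b +255.319ms=3/5b
12) 3574.468ms=42/5b +255.319ms=3/5b
Σ=9b of 9 (141bpm 3/8) — PASS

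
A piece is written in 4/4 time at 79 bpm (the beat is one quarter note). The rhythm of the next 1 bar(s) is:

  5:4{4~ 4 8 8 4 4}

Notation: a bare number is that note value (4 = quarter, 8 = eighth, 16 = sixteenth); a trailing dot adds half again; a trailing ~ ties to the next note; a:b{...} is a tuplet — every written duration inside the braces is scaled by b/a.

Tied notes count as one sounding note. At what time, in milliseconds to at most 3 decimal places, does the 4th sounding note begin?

1. 0.0ms @ 0 + 1215.19ms (8/5)
2. 1215.19ms @ 8/5 + 303.797ms (2/5)
3. 1518.987ms @ 2 + 303.797ms (2/5)
4. 1822.785ms @ 12/5 + 607.595ms (4/5)
5. 2430.38ms @ 16/5 + 607.595ms (4/5)

note 4 onset = 12/5b = 1822.785ms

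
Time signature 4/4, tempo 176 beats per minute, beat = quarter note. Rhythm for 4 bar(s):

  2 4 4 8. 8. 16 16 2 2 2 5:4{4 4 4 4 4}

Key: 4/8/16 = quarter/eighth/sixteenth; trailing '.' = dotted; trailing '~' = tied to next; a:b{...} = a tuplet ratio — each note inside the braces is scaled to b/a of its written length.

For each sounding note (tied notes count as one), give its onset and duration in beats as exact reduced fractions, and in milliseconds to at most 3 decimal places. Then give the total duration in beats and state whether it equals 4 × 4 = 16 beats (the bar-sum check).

1) 0.0ms=0b +681.818ms=2b
2) 681.818ms=2b +340.909ms=1b
3) 1022.727ms=3b +340.909ms=1b
4) 1363.636ms=4b +255.682ms=3/4b
5) 1619.318ms=19/4b +255.682ms=3/4b
6) 1875.0ms=11/2b +85.227ms=1/4b
7) 1960.227ms=23/4b +85.227ms=1/4b
8) 2045.455ms=6b +681.818ms=2b
9) 2727.273ms=8b +681.818ms=2b
10) 3409.091ms=10b +681.818ms=2b
11) 4090.909ms=12b +272.727ms=4/5b
12) 4363.636ms=64/5b +272.727ms=4/5b
13) 4636.364ms=68/5b +272.727ms=4/5b
14) 4909.091ms=72/5b +272.727ms=4/5b
15) 5181.818ms=76/5b +272.727ms=4/5b
Σ=16b of 16 (176bpm 4/4) — PASS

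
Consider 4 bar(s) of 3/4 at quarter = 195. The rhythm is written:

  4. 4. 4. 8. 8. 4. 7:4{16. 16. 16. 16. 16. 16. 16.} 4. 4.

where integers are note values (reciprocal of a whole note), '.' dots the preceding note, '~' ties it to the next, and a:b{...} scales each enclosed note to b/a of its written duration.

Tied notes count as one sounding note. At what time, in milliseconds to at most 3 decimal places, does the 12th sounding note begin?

1. 0.0ms @ 0 + 461.538ms (3/2)
2. 461.538ms @ 3/2 + 461.538ms (3/2)
3. 923.077ms @ 3 + 461.538ms (3/2)
4. 1384.615ms @ 9/2 + 230.769ms (3/4)
5. 1615.385ms @ 21/4 + 230.769ms (3/4)
6. 1846.154ms @ 6 + 461.538ms (3/2)
7. 2307.692ms @ 15/2 + 65.934ms (3/14)
8. 2373.626ms @ 54/7 + 65.934ms (3/14)
9. 2439.56ms @ 111/14 + 65.934ms (3/14)
10. 2505.495ms @ 57/7 + 65.934ms (3/14)
11. 2571.429ms @ 117/14 + 65.934ms (3/14)
12. 2637.363ms @ 60/7 + 65.934ms (3/14)
13. 2703.297ms @ 123/14 + 65.934ms (3/14)
14. 2769.231ms @ 9 + 461.538ms (3/2)
15. 3230.769ms @ 21/2 + 461.538ms (3/2)

note 12 onset = 60/7b = 2637.363ms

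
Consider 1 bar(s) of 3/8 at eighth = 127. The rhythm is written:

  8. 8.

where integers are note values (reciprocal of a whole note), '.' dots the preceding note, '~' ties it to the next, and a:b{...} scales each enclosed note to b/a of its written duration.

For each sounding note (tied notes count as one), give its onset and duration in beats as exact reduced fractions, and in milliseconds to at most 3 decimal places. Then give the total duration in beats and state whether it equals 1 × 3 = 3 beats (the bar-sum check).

1) 0.0ms=0b +708.661ms=3/2b
2) 708.661ms=3/2b +708.661ms=3/2b
Σ=3b of 3 (127bpm 3/8) — PASS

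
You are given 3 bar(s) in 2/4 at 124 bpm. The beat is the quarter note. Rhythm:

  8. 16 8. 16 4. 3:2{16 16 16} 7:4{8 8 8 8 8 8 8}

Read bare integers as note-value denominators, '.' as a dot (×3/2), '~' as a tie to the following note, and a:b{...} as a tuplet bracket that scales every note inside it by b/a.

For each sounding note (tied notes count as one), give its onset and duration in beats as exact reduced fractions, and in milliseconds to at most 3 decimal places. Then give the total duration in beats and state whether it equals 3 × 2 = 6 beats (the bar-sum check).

1) 0.0ms=0b +362.903ms=3/4b
2) 362.903ms=3/4b +120.968ms=1/4b
3) 483.871ms=1b +362.903ms=3/4b
4) 846.774ms=7/4b +120.968ms=1/4b
5) 967.742ms=2b +725.806ms=3/2b
6) 1693.548ms=7/2b +80.645ms=1/6b
7) 1774.194ms=11/3b +80.645ms=1/6b
8) 1854.839ms=23/6b +80.645ms=1/6b
9) 1935.484ms=4b +138.249ms=2/7b
10) 2073.733ms=30/7b +138.249ms=2/7b
11) 2211.982ms=32/7b +138.249ms=2/7b
12) 2350.23ms=34/7b +138.249ms=2/7b
13) 2488.479ms=36/7b +138.249ms=2/7b
14) 2626.728ms=38/7b +138.249ms=2/7b
15) 2764.977ms=40/7b +138.249ms=2/7b
Σ=6b of 6 (124bpm 2/4) — PASS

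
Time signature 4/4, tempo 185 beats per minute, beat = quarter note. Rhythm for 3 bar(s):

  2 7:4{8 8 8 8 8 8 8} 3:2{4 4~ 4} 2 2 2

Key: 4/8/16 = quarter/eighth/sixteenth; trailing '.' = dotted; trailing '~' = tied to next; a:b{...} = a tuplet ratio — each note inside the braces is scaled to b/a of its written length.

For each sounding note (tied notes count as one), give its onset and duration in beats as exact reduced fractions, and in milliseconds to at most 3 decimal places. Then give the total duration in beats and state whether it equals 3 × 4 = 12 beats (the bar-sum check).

1) 0.0ms=0b +648.649ms=2b
2) 648.649ms=2b +92.664ms=2/7b
3) 741.313ms=16/7b +92.664ms=2/7b
4) 833.977ms=18/7b +92.664ms=2/7b
5) 926.641ms=20/7b +92.664ms=2/7b
6) 1019.305ms=22/7b +92.664ms=2/7b
7) 1111.969ms=24/7b +92.664ms=2/7b
8) 1204.633ms=26/7b +92.664ms=2/7b
9) 1297.297ms=4b +216.216ms=2/3b
10) 1513.514ms=14/3b +432.432ms=4/3b
11) 1945.946ms=6b +648.649ms=2b
12) 2594.595ms=8b +648.649ms=2b
13) 3243.243ms=10b +648.649ms=2b
Σ=12b of 12 (185bpm 4/4) — PASS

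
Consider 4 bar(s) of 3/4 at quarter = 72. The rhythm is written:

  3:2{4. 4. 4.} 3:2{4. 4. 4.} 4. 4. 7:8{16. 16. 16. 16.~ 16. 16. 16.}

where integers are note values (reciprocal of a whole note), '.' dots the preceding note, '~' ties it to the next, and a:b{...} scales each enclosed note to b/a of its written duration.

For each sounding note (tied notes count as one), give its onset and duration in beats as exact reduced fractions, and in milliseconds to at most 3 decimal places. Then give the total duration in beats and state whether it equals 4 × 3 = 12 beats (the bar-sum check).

1) 0.0ms=0b +833.333ms=1b
2) 833.333ms=1b +833.333ms=1b
3) 1666.667ms=2b +833.333ms=1b
4) 2500.0ms=3b +833.333ms=1b
5) 3333.333ms=4b +833.333ms=1b
6) 4166.667ms=5b +833.333ms=1b
7) 5000.0ms=6b +1250.0ms=3/2b
8) 6250.0ms=15/2b +1250.0ms=3/2b
9) 7500.0ms=9b +357.143ms=3/7b
10) 7857.143ms=66/7b +357.143ms=3/7b
11) 8214.286ms=69/7b +357.143ms=3/7b
12) 8571.429ms=72/7b +714.286ms=6/7b
13) 9285.714ms=78/7b +357.143ms=3/7b
14) 9642.857ms=81/7b +357.143ms=3/7b
Σ=12b of 12 (72bpm 3/4) — PASS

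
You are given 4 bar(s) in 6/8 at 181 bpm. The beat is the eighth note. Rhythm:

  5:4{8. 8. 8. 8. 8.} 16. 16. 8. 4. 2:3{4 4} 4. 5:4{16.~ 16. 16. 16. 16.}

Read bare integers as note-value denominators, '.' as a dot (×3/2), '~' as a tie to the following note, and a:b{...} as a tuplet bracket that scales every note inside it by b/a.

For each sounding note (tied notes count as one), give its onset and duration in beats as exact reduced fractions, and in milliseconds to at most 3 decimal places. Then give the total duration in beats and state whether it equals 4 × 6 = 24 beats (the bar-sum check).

1) 0.0ms=0b +397.79ms=6/5b
2) 397.79ms=6/5b +397.79ms=6/5b
3) 795.58ms=12/5b +397.79ms=6/5b
4) 1193.37ms=18/5b +397.79ms=6/5b
5) 1591.16ms=24/5b +397.79ms=6/5b
6) 1988.95ms=6b +248.619ms=3/4b
7) 2237.569ms=27/4b +248.619ms=3/4b
8) 2486.188ms=15/2b +497.238ms=3/2b
9) 2983.425ms=9b +994.475ms=3b
10) 3977.901ms=12b +994.475ms=3b
11) 4972.376ms=15b +994.475ms=3b
12) 5966.851ms=18b +994.475ms=3b
13) 6961.326ms=21b +397.79ms=6/5b
14) 7359.116ms=111/5b +198.895ms=3/5b
15) 7558.011ms=114/5b +198.895ms=3/5b
16) 7756.906ms=117/5b +198.895ms=3/5b
Σ=24b of 24 (181bpm 6/8) — PASS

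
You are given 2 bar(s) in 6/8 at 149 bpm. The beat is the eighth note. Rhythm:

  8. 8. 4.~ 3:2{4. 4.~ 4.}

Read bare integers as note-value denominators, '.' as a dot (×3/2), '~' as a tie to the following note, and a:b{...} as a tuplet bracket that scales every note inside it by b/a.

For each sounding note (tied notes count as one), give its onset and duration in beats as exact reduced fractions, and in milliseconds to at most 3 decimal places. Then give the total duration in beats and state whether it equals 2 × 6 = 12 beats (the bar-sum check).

1) 0.0ms=0b +604.027ms=3/2b
2) 604.027ms=3/2b +604.027ms=3/2b
3) 1208.054ms=3b +2013.423ms=5b
4) 3221.477ms=8b +1610.738ms=4b
Σ=12b of 12 (149bpm 6/8) — PASS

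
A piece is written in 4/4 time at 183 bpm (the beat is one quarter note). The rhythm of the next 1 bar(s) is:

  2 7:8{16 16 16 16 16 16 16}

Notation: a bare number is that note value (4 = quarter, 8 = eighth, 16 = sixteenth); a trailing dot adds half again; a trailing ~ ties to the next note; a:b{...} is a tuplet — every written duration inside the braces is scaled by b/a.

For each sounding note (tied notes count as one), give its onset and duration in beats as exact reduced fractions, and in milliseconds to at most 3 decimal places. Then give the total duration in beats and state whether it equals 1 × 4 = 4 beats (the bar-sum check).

1) 0.0ms=0b +655.738ms=2b
2) 655.738ms=2b +93.677ms=2/7b
3) 749.415ms=16/7b +93.677ms=2/7b
4) 843.091ms=18/7b +93.677ms=2/7b
5) 936.768ms=20/7b +93.677ms=2/7b
6) 1030.445ms=22/7b +93.677ms=2/7b
7) 1124.122ms=24/7b +93.677ms=2/7b
8) 1217.799ms=26/7b +93.677ms=2/7b
Σ=4b of 4 (183bpm 4/4) — PASS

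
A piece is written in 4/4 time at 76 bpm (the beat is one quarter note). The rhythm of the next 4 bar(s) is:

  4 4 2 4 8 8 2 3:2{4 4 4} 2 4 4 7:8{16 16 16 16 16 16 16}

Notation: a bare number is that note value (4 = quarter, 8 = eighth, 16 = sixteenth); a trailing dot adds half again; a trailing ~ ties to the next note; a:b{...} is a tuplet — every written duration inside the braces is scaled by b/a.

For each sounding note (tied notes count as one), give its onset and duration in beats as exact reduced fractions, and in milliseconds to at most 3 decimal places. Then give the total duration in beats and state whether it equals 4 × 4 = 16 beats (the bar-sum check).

1) 0.0ms=0b +789.474ms=1b
2) 789.474ms=1b +789.474ms=1b
3) 1578.947ms=2b +1578.947ms=2b
4) 3157.895ms=4b +789.474ms=1b
5) 3947.368ms=5b +394.737ms=1/2b
6) 4342.105ms=11/2b +394.737ms=1/2b
7) 4736.842ms=6b +1578.947ms=2b
8) 6315.789ms=8b +526.316ms=2/3b
9) 6842.105ms=26/3b +526.316ms=2/3b
10) 7368.421ms=28/3b +526.316ms=2/3b
11) 7894.737ms=10b +1578.947ms=2b
12) 9473.684ms=12b +789.474ms=1b
13) 10263.158ms=13b +789.474ms=1b
14) 11052.632ms=14b +225.564ms=2/7b
15) 11278.195ms=100/7b +225.564ms=2/7b
16) 11503.759ms=102/7b +225.564ms=2/7b
17) 11729.323ms=104/7b +225.564ms=2/7b
18) 11954.887ms=106/7b +225.564ms=2/7b
19) 12180.451ms=108/7b +225.564ms=2/7b
20) 12406.015ms=110/7b +225.564ms=2/7b
Σ=16b of 16 (76bpm 4/4) — PASS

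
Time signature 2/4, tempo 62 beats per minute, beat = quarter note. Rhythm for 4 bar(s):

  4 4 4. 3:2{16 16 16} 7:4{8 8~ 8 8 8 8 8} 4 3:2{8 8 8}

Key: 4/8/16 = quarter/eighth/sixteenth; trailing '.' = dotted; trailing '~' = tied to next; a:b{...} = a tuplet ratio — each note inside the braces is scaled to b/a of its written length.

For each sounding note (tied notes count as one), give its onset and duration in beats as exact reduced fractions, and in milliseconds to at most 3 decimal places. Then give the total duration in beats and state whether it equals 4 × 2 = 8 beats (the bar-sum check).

1) 0.0ms=0b +967.742ms=1b
2) 967.742ms=1b +967.742ms=1b
3) 1935.484ms=2b +1451.613ms=3/2b
4) 3387.097ms=7/2b +161.29ms=1/6b
5) 3548.387ms=11/3b +161.29ms=1/6b
6) 3709.677ms=23/6b +161.29ms=1/6b
7) 3870.968ms=4b +276.498ms=2/7b
8) 4147.465ms=30/7b +552.995ms=4/7b
9) 4700.461ms=34/7b +276.498ms=2/7b
10) 4976.959ms=36/7b +276.498ms=2/7b
11) 5253.456ms=38/7b +276.498ms=2/7b
12) 5529.954ms=40/7b +276.498ms=2/7b
13) 5806.452ms=6b +967.742ms=1b
14) 6774.194ms=7b +322.581ms=1/3b
15) 7096.774ms=22/3b +322.581ms=1/3b
16) 7419.355ms=23/3b +322.581ms=1/3b
Σ=8b of 8 (62bpm 2/4) — PASS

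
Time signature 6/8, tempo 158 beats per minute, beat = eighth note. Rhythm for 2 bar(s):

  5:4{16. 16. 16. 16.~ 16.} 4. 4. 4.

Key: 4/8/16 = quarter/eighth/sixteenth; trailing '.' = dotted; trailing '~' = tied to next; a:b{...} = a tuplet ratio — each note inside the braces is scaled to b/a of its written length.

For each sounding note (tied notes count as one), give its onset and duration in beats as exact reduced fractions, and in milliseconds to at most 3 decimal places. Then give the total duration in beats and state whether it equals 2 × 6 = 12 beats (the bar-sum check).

1) 0.0ms=0b +227.848ms=3/5b
2) 227.848ms=3/5b +227.848ms=3/5b
3) 455.696ms=6/5b +227.848ms=3/5b
4) 683.544ms=9/5b +455.696ms=6/5b
5) 1139.241ms=3b +1139.241ms=3b
6) 2278.481ms=6b +1139.241ms=3b
7) 3417.722ms=9b +1139.241ms=3b
Σ=12b of 12 (158bpm 6/8) — PASS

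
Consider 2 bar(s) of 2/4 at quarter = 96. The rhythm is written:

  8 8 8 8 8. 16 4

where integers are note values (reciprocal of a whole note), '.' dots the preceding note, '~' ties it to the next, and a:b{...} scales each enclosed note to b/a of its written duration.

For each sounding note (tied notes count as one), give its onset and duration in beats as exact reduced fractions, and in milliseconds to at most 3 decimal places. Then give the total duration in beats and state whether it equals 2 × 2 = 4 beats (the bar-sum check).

1) 0.0ms=0b +312.5ms=1/2b
2) 312.5ms=1/2b +312.5ms=1/2b
3) 625.0ms=1b +312.5ms=1/2b
4) 937.5ms=3/2b +312.5ms=1/2b
5) 1250.0ms=2b +468.75ms=3/4b
6) 1718.75ms=11/4b +156.25ms=1/4b
7) 1875.0ms=3b +625.0ms=1b
Σ=4b of 4 (96bpm 2/4) — PASS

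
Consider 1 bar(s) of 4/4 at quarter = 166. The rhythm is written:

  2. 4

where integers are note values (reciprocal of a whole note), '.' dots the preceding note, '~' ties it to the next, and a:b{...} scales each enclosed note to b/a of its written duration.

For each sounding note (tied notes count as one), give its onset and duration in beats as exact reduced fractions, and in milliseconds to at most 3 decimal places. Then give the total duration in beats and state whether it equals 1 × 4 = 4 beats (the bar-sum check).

1) 0.0ms=0b +1084.337ms=3b
2) 1084.337ms=3b +361.446ms=1b
Σ=4b of 4 (166bpm 4/4) — PASS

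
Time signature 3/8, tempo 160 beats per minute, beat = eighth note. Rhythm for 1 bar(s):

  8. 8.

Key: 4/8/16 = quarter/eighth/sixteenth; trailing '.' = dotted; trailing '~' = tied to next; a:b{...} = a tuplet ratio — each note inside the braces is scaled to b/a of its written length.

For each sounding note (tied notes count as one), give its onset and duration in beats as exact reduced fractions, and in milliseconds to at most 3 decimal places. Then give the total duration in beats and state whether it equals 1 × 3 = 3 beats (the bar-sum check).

1) 0.0ms=0b +562.5ms=3/2b
2) 562.5ms=3/2b +562.5ms=3/2b
Σ=3b of 3 (160bpm 3/8) — PASS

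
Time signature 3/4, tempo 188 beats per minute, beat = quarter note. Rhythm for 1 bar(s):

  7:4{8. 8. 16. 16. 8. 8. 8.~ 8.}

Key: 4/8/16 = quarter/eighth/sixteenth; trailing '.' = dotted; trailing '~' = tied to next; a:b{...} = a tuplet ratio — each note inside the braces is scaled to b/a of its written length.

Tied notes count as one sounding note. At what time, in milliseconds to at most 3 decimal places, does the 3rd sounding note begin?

note 3 onset = 6/7b = 273.556ms

1. 0.0ms @ 0 + 136.778ms (3/7)
2. 136.778ms @ 3/7 + 136.778ms (3/7)
3. 273.556ms @ 6/7 + 68.389ms (3/14)
4. 341.945ms @ 15/14 + 68.389ms (3/14)
5. 410.334ms @ 9/7 + 136.778ms (3/7)
6. 547.112ms @ 12/7 + 136.778ms (3/7)
7. 683.891ms @ 15/7 + 273.556ms (6/7)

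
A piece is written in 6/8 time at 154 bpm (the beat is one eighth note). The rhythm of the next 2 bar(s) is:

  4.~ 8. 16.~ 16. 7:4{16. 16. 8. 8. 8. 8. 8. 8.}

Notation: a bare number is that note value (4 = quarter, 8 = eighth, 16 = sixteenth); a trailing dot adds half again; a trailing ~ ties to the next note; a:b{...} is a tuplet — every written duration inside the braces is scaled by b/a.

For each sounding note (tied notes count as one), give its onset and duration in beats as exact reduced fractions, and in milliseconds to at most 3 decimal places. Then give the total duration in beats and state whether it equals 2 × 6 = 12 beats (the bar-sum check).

1) 0.0ms=0b +1753.247ms=9/2b
2) 1753.247ms=9/2b +584.416ms=3/2b
3) 2337.662ms=6b +166.976ms=3/7b
4) 2504.638ms=45/7b +166.976ms=3/7b
5) 2671.614ms=48/7b +333.952ms=6/7b
6) 3005.566ms=54/7b +333.952ms=6/7b
7) 3339.518ms=60/7b +333.952ms=6/7b
8) 3673.469ms=66/7b +333.952ms=6/7b
9) 4007.421ms=72/7b +333.952ms=6/7b
10) 4341.373ms=78/7b +333.952ms=6/7b
Σ=12b of 12 (154bpm 6/8) — PASS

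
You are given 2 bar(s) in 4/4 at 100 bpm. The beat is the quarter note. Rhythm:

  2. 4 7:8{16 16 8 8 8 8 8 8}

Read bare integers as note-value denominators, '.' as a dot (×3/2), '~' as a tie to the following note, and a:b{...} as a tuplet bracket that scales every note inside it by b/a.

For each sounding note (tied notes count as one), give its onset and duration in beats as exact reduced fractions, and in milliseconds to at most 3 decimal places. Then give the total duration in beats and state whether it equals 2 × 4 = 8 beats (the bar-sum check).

1) 0.0ms=0b +1800.0ms=3b
2) 1800.0ms=3b +600.0ms=1b
3) 2400.0ms=4b +171.429ms=2/7b
4) 2571.429ms=30/7b +171.429ms=2/7b
5) 2742.857ms=32/7b +342.857ms=4/7b
6) 3085.714ms=36/7b +342.857ms=4/7b
7) 3428.571ms=40/7b +342.857ms=4/7b
8) 3771.429ms=44/7b +342.857ms=4/7b
9) 4114.286ms=48/7b +342.857ms=4/7b
10) 4457.143ms=52/7b +342.857ms=4/7b
Σ=8b of 8 (100bpm 4/4) — PASS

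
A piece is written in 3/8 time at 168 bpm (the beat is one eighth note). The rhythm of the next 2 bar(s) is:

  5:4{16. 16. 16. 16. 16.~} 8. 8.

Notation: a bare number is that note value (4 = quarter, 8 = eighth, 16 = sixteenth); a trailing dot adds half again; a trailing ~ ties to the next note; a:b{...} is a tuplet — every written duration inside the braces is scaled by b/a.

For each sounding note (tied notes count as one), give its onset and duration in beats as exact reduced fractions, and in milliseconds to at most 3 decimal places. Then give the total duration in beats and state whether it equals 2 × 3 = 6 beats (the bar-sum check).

1) 0.0ms=0b +214.286ms=3/5b
2) 214.286ms=3/5b +214.286ms=3/5b
3) 428.571ms=6/5b +214.286ms=3/5b
4) 642.857ms=9/5b +214.286ms=3/5b
5) 857.143ms=12/5b +750.0ms=21/10b
6) 1607.143ms=9/2b +535.714ms=3/2b
Σ=6b of 6 (168bpm 3/8) — PASS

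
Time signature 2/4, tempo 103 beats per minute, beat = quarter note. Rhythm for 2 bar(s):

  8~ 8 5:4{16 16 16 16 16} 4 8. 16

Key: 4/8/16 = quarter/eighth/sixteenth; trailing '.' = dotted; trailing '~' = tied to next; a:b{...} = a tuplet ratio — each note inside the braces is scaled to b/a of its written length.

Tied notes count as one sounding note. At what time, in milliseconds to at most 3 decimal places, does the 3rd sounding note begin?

note 3 onset = 6/5b = 699.029ms

1. 0.0ms @ 0 + 582.524ms (1)
2. 582.524ms @ 1 + 116.505ms (1/5)
3. 699.029ms @ 6/5 + 116.505ms (1/5)
4. 815.534ms @ 7/5 + 116.505ms (1/5)
5. 932.039ms @ 8/5 + 116.505ms (1/5)
6. 1048.544ms @ 9/5 + 116.505ms (1/5)
7. 1165.049ms @ 2 + 582.524ms (1)
8. 1747.573ms @ 3 + 436.893ms (3/4)
9. 2184.466ms @ 15/4 + 145.631ms (1/4)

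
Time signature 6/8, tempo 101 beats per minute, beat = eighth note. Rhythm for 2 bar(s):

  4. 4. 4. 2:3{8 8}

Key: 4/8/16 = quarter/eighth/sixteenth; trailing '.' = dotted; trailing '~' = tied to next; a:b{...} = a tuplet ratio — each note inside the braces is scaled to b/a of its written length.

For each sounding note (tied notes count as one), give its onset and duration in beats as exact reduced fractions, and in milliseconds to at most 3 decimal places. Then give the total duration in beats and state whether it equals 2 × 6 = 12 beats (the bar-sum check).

1) 0.0ms=0b +1782.178ms=3b
2) 1782.178ms=3b +1782.178ms=3b
3) 3564.356ms=6b +1782.178ms=3b
4) 5346.535ms=9b +891.089ms=3/2b
5) 6237.624ms=21/2b +891.089ms=3/2b
Σ=12b of 12 (101bpm 6/8) — PASS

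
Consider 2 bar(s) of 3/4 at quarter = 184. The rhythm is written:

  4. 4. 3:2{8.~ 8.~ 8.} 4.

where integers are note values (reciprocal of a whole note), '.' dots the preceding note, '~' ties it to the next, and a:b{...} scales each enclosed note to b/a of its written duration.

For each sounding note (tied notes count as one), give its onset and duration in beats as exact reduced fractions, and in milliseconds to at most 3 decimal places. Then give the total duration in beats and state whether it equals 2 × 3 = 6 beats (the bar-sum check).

1) 0.0ms=0b +489.13ms=3/2b
2) 489.13ms=3/2b +489.13ms=3/2b
3) 978.261ms=3b +489.13ms=3/2b
4) 1467.391ms=9/2b +489.13ms=3/2b
Σ=6b of 6 (184bpm 3/4) — PASS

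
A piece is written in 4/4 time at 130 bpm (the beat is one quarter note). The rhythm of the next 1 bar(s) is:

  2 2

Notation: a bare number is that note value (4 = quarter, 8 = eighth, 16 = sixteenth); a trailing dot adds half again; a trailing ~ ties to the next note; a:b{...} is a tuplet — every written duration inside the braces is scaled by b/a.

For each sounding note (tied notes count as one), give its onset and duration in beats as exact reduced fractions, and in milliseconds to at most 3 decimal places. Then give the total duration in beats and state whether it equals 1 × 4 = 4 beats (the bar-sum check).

1) 0.0ms=0b +923.077ms=2b
2) 923.077ms=2b +923.077ms=2b
Σ=4b of 4 (130bpm 4/4) — PASS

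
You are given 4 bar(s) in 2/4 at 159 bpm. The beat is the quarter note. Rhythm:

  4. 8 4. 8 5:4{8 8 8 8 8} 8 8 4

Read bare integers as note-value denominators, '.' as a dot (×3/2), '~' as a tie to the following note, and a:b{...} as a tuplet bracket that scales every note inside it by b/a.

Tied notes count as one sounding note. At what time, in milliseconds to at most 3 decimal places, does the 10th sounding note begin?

1. 0.0ms @ 0 + 566.038ms (3/2)
2. 566.038ms @ 3/2 + 188.679ms (1/2)
3. 754.717ms @ 2 + 566.038ms (3/2)
4. 1320.755ms @ 7/2 + 188.679ms (1/2)
5. 1509.434ms @ 4 + 150.943ms (2/5)
6. 1660.377ms @ 22/5 + 150.943ms (2/5)
7. 1811.321ms @ 24/5 + 150.943ms (2/5)
8. 1962.264ms @ 26/5 + 150.943ms (2/5)
9. 2113.208ms @ 28/5 + 150.943ms (2/5)
10. 2264.151ms @ 6 + 188.679ms (1/2)
11. 2452.83ms @ 13/2 + 188.679ms (1/2)
12. 2641.509ms @ 7 + 377.358ms (1)

note 10 onset = 6b = 2264.151ms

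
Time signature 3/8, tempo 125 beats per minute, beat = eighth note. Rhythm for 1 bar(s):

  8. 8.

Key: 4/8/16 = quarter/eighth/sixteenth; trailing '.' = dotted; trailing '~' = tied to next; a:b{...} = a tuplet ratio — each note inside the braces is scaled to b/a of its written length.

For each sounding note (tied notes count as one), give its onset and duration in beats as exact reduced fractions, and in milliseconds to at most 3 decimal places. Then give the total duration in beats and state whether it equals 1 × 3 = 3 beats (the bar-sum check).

1) 0.0ms=0b +720.0ms=3/2b
2) 720.0ms=3/2b +720.0ms=3/2b
Σ=3b of 3 (125bpm 3/8) — PASS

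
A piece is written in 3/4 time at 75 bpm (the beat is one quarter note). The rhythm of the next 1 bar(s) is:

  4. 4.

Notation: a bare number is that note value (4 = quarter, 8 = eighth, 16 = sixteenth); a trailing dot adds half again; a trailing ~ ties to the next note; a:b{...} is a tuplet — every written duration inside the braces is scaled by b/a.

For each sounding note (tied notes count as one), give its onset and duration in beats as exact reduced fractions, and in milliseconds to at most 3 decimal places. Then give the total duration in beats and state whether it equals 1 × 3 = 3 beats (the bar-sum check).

1) 0.0ms=0b +1200.0ms=3/2b
2) 1200.0ms=3/2b +1200.0ms=3/2b
Σ=3b of 3 (75bpm 3/4) — PASS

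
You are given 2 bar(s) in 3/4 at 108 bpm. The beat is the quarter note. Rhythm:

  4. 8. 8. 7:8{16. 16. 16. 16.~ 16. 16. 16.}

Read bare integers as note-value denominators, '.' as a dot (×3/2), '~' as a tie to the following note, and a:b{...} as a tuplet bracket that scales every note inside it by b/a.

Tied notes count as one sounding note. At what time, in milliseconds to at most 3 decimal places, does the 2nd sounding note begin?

1. 0.0ms @ 0 + 833.333ms (3/2)
2. 833.333ms @ 3/2 + 416.667ms (3/4)
3. 1250.0ms @ 9/4 + 416.667ms (3/4)
4. 1666.667ms @ 3 + 238.095ms (3/7)
5. 1904.762ms @ 24/7 + 238.095ms (3/7)
6. 2142.857ms @ 27/7 + 238.095ms (3/7)
7. 2380.952ms @ 30/7 + 476.19ms (6/7)
8. 2857.143ms @ 36/7 + 238.095ms (3/7)
9. 3095.238ms @ 39/7 + 238.095ms (3/7)

note 2 onset = 3/2b = 833.333ms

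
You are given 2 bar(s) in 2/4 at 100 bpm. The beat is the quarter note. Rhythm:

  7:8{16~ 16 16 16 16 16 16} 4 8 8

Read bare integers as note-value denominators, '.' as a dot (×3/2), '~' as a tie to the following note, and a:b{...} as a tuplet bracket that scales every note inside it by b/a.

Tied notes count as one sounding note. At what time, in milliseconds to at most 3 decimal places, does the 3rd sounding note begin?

note 3 onset = 6/7b = 514.286ms

1. 0.0ms @ 0 + 342.857ms (4/7)
2. 342.857ms @ 4/7 + 171.429ms (2/7)
3. 514.286ms @ 6/7 + 171.429ms (2/7)
4. 685.714ms @ 8/7 + 171.429ms (2/7)
5. 857.143ms @ 10/7 + 171.429ms (2/7)
6. 1028.571ms @ 12/7 + 171.429ms (2/7)
7. 1200.0ms @ 2 + 600.0ms (1)
8. 1800.0ms @ 3 + 300.0ms (1/2)
9. 2100.0ms @ 7/2 + 300.0ms (1/2)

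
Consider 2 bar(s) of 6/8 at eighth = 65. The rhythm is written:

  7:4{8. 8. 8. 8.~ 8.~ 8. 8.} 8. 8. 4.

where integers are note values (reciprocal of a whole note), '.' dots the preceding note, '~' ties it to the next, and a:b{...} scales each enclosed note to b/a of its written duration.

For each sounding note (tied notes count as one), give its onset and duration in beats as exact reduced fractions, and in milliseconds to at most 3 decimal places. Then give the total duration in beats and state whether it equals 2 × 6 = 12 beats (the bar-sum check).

1) 0.0ms=0b +791.209ms=6/7b
2) 791.209ms=6/7b +791.209ms=6/7b
3) 1582.418ms=12/7b +791.209ms=6/7b
4) 2373.626ms=18/7b +2373.626ms=18/7b
5) 4747.253ms=36/7b +791.209ms=6/7b
6) 5538.462ms=6b +1384.615ms=3/2b
7) 6923.077ms=15/2b +1384.615ms=3/2b
8) 8307.692ms=9b +2769.231ms=3b
Σ=12b of 12 (65bpm 6/8) — PASS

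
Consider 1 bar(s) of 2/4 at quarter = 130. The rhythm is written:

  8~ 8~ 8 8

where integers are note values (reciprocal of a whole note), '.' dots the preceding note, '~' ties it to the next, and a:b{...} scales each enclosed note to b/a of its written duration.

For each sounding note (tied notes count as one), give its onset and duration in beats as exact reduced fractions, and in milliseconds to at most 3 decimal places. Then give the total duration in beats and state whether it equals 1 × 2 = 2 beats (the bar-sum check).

1) 0.0ms=0b +692.308ms=3/2b
2) 692.308ms=3/2b +230.769ms=1/2b
Σ=2b of 2 (130bpm 2/4) — PASS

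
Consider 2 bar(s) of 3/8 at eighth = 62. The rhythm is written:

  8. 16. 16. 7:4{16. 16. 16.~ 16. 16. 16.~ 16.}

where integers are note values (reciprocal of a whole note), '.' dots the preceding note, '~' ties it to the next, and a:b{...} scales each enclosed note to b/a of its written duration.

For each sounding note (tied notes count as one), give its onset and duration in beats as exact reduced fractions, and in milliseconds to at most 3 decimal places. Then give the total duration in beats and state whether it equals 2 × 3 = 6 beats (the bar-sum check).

1) 0.0ms=0b +1451.613ms=3/2b
2) 1451.613ms=3/2b +725.806ms=3/4b
3) 2177.419ms=9/4b +725.806ms=3/4b
4) 2903.226ms=3b +414.747ms=3/7b
5) 3317.972ms=24/7b +414.747ms=3/7b
6) 3732.719ms=27/7b +829.493ms=6/7b
7) 4562.212ms=33/7b +414.747ms=3/7b
8) 4976.959ms=36/7b +829.493ms=6/7b
Σ=6b of 6 (62bpm 3/8) — PASS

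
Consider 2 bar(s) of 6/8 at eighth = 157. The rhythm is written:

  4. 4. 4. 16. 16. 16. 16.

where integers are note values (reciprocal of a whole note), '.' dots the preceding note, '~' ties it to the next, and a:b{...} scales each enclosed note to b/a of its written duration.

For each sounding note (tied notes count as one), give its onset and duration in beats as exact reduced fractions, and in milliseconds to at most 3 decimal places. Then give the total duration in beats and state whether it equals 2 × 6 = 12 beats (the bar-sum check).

1) 0.0ms=0b +1146.497ms=3b
2) 1146.497ms=3b +1146.497ms=3b
3) 2292.994ms=6b +1146.497ms=3b
4) 3439.49ms=9b +286.624ms=3/4b
5) 3726.115ms=39/4b +286.624ms=3/4b
6) 4012.739ms=21/2b +286.624ms=3/4b
7) 4299.363ms=45/4b +286.624ms=3/4b
Σ=12b of 12 (157bpm 6/8) — PASS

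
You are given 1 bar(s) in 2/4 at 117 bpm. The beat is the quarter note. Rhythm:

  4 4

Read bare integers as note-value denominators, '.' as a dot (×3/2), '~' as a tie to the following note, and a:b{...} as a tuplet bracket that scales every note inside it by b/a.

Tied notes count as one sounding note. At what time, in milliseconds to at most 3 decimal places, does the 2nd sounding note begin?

note 2 onset = 1b = 512.821ms

1. 0.0ms @ 0 + 512.821ms (1)
2. 512.821ms @ 1 + 512.821ms (1)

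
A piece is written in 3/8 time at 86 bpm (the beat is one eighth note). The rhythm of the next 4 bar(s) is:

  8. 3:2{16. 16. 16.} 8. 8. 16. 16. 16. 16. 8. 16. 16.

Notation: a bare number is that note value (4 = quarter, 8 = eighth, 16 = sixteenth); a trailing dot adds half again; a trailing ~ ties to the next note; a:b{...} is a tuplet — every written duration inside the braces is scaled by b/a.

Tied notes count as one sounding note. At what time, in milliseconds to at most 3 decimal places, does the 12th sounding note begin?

1. 0.0ms @ 0 + 1046.512ms (3/2)
2. 1046.512ms @ 3/2 + 348.837ms (1/2)
3. 1395.349ms @ 2 + 348.837ms (1/2)
4. 1744.186ms @ 5/2 + 348.837ms (1/2)
5. 2093.023ms @ 3 + 1046.512ms (3/2)
6. 3139.535ms @ 9/2 + 1046.512ms (3/2)
7. 4186.047ms @ 6 + 523.256ms (3/4)
8. 4709.302ms @ 27/4 + 523.256ms (3/4)
9. 5232.558ms @ 15/2 + 523.256ms (3/4)
10. 5755.814ms @ 33/4 + 523.256ms (3/4)
11. 6279.07ms @ 9 + 1046.512ms (3/2)
12. 7325.581ms @ 21/2 + 523.256ms (3/4)
13. 7848.837ms @ 45/4 + 523.256ms (3/4)

note 12 onset = 21/2b = 7325.581ms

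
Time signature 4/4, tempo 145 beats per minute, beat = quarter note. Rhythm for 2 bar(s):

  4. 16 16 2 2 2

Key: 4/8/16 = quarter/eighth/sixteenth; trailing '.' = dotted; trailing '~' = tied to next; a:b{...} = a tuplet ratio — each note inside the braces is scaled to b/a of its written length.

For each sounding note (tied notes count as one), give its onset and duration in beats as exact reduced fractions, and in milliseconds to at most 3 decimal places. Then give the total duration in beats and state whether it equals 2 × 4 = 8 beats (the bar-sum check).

1) 0.0ms=0b +620.69ms=3/2b
2) 620.69ms=3/2b +103.448ms=1/4b
3) 724.138ms=7/4b +103.448ms=1/4b
4) 827.586ms=2b +827.586ms=2b
5) 1655.172ms=4b +827.586ms=2b
6) 2482.759ms=6b +827.586ms=2b
Σ=8b of 8 (145bpm 4/4) — PASS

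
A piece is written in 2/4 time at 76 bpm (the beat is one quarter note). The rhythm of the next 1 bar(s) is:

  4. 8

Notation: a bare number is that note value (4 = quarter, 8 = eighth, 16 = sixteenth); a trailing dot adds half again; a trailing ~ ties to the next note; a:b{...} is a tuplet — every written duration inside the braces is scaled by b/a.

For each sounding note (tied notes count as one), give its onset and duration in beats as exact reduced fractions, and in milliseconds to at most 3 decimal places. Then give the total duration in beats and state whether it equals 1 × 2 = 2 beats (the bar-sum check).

1) 0.0ms=0b +1184.211ms=3/2b
2) 1184.211ms=3/2b +394.737ms=1/2b
Σ=2b of 2 (76bpm 2/4) — PASS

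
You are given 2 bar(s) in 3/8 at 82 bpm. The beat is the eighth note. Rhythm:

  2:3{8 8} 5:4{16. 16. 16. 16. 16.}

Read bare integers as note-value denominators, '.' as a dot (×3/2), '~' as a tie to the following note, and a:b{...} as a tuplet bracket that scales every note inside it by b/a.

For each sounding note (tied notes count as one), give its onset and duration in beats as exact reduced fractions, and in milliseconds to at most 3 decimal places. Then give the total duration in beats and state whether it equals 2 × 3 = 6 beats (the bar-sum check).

1) 0.0ms=0b +1097.561ms=3/2b
2) 1097.561ms=3/2b +1097.561ms=3/2b
3) 2195.122ms=3b +439.024ms=3/5b
4) 2634.146ms=18/5b +439.024ms=3/5b
5) 3073.171ms=21/5b +439.024ms=3/5b
6) 3512.195ms=24/5b +439.024ms=3/5b
7) 3951.22ms=27/5b +439.024ms=3/5b
Σ=6b of 6 (82bpm 3/8) — PASS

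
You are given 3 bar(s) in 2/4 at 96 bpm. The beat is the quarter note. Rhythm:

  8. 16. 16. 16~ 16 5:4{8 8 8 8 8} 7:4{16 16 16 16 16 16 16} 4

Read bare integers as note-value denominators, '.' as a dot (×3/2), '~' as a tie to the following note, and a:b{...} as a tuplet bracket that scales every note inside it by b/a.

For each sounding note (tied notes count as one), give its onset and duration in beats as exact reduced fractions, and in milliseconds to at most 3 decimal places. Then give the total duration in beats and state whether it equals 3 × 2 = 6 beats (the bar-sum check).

1) 0.0ms=0b +468.75ms=3/4b
2) 468.75ms=3/4b +234.375ms=3/8b
3) 703.125ms=9/8b +234.375ms=3/8b
4) 937.5ms=3/2b +312.5ms=1/2b
5) 1250.0ms=2b +250.0ms=2/5b
6) 1500.0ms=12/5b +250.0ms=2/5b
7) 1750.0ms=14/5b +250.0ms=2/5b
8) 2000.0ms=16/5b +250.0ms=2/5b
9) 2250.0ms=18/5b +250.0ms=2/5b
10) 2500.0ms=4b +89.286ms=1/7b
11) 2589.286ms=29/7b +89.286ms=1/7b
12) 2678.571ms=30/7b +89.286ms=1/7b
13) 2767.857ms=31/7b +89.286ms=1/7b
14) 2857.143ms=32/7b +89.286ms=1/7b
15) 2946.429ms=33/7b +89.286ms=1/7b
16) 3035.714ms=34/7b +89.286ms=1/7b
17) 3125.0ms=5b +625.0ms=1b
Σ=6b of 6 (96bpm 2/4) — PASS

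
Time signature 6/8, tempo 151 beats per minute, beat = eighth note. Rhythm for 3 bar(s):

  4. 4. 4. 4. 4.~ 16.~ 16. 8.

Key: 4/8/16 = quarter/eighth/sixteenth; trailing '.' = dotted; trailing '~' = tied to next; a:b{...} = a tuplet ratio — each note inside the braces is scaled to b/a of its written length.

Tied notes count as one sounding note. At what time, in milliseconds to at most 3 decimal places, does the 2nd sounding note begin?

note 2 onset = 3b = 1192.053ms

1. 0.0ms @ 0 + 1192.053ms (3)
2. 1192.053ms @ 3 + 1192.053ms (3)
3. 2384.106ms @ 6 + 1192.053ms (3)
4. 3576.159ms @ 9 + 1192.053ms (3)
5. 4768.212ms @ 12 + 1788.079ms (9/2)
6. 6556.291ms @ 33/2 + 596.026ms (3/2)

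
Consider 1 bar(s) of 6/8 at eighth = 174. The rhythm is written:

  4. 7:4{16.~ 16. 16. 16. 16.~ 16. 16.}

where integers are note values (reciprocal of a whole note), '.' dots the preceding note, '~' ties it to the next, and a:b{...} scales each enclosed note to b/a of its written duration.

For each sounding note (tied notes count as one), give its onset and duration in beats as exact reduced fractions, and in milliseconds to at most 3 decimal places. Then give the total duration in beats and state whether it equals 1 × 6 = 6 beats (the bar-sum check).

1) 0.0ms=0b +1034.483ms=3b
2) 1034.483ms=3b +295.567ms=6/7b
3) 1330.049ms=27/7b +147.783ms=3/7b
4) 1477.833ms=30/7b +147.783ms=3/7b
5) 1625.616ms=33/7b +295.567ms=6/7b
6) 1921.182ms=39/7b +147.783ms=3/7b
Σ=6b of 6 (174bpm 6/8) — PASS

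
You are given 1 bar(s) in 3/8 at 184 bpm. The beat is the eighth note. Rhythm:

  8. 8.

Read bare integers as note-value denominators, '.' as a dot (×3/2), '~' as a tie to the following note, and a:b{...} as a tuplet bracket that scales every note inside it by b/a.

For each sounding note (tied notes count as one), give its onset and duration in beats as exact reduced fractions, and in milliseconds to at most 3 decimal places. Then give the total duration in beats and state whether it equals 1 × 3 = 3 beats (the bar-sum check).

1) 0.0ms=0b +489.13ms=3/2b
2) 489.13ms=3/2b +489.13ms=3/2b
Σ=3b of 3 (184bpm 3/8) — PASS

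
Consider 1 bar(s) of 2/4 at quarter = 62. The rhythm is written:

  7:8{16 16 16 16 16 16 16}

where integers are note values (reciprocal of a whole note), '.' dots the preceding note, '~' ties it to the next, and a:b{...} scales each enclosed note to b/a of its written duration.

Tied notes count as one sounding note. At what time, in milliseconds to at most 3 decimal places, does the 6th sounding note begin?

1. 0.0ms @ 0 + 276.498ms (2/7)
2. 276.498ms @ 2/7 + 276.498ms (2/7)
3. 552.995ms @ 4/7 + 276.498ms (2/7)
4. 829.493ms @ 6/7 + 276.498ms (2/7)
5. 1105.991ms @ 8/7 + 276.498ms (2/7)
6. 1382.488ms @ 10/7 + 276.498ms (2/7)
7. 1658.986ms @ 12/7 + 276.498ms (2/7)

note 6 onset = 10/7b = 1382.488ms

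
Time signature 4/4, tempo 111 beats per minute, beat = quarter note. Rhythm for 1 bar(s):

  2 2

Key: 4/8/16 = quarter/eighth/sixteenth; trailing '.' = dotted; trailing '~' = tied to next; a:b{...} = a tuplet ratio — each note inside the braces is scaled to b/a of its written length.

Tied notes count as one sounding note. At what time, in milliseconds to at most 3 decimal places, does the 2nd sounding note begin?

note 2 onset = 2b = 1081.081ms

1. 0.0ms @ 0 + 1081.081ms (2)
2. 1081.081ms @ 2 + 1081.081ms (2)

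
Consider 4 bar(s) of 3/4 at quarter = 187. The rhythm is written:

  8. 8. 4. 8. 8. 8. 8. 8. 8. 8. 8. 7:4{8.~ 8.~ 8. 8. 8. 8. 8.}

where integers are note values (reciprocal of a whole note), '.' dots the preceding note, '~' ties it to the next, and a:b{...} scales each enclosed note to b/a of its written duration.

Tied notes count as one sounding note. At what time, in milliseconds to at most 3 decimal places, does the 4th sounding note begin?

note 4 onset = 3b = 962.567ms

1. 0.0ms @ 0 + 240.642ms (3/4)
2. 240.642ms @ 3/4 + 240.642ms (3/4)
3. 481.283ms @ 3/2 + 481.283ms (3/2)
4. 962.567ms @ 3 + 240.642ms (3/4)
5. 1203.209ms @ 15/4 + 240.642ms (3/4)
6. 1443.85ms @ 9/2 + 240.642ms (3/4)
7. 1684.492ms @ 21/4 + 240.642ms (3/4)
8. 1925.134ms @ 6 + 240.642ms (3/4)
9. 2165.775ms @ 27/4 + 240.642ms (3/4)
10. 2406.417ms @ 15/2 + 240.642ms (3/4)
11. 2647.059ms @ 33/4 + 240.642ms (3/4)
12. 2887.701ms @ 9 + 412.529ms (9/7)
13. 3300.229ms @ 72/7 + 137.51ms (3/7)
14. 3437.739ms @ 75/7 + 137.51ms (3/7)
15. 3575.248ms @ 78/7 + 137.51ms (3/7)
16. 3712.758ms @ 81/7 + 137.51ms (3/7)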